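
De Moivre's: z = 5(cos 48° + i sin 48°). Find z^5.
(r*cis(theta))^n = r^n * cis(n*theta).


r^5 = 5^5 = 3125
n*theta = 5*48° = 240° = 240° (mod 360)
a = 3125*cos(240°) = -1562.5000
b = 3125*sin(240°) = -2706.3294

3125 cis(240°) = -1562.5000 - 2706.3294i


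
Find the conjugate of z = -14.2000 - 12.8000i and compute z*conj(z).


z_bar = -14.2000 + 12.8000i
z*z_bar = (-14.2)^2 + (-12.8)^2 = 201.64 + 163.84 = 365.48

z_bar = -14.2000 + 12.8000i, z*z_bar = 365.48


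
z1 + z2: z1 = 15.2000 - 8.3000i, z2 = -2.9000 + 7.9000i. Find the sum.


Real: 15.2 - 2.9 = 12.3
Imag: -8.3 + 7.9 = -0.4

12.3000 - 0.4000i


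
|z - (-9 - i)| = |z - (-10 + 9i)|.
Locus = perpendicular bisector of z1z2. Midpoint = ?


Equal distances means the locus is the perpendicular bisector of z1 and z2.
Midpoint = ((-9+(-10))/2, (-1+9)/2) = (-9.5000, 4.0000)

Perpendicular bisector through (-9.5000, 4.0000)


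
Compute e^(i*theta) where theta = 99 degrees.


cos(99°) = -0.1564
sin(99°) = 0.9877

e^(i*99°) = -0.1564 + 0.9877i


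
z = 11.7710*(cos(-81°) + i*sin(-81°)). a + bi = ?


a = 11.7710*cos(-81°) = 11.7710*0.156434 = 1.8414
b = 11.7710*sin(-81°) = 11.7710*(-0.98769) = -11.6261

1.8414 - 11.6261i


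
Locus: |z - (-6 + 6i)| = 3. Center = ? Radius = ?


|z - z0| = r is a circle with center z0 and radius r.
Center = (-6, 6), radius = 3

Circle with center (-6, 6) and radius 3


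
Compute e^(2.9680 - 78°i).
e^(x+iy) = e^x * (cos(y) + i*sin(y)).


e^2.9680 = 19.4530
cos(-78°) = 0.20791
sin(-78°) = -0.978148
Real = 19.4530*0.20791 = 4.0445
Imag = 19.4530*(-0.978148) = -19.0279

4.0445 - 19.0279i


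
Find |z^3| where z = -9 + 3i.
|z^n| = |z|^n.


|z| = sqrt(81+9) = sqrt(90) = 9.4868
|z^3| = |z|^3 = (sqrt(90))^3 = 90*sqrt(90)

|z^3| = 90*sqrt(90) ≈ 853.8150


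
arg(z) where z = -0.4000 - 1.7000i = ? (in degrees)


Re = -0.4, Im = -1.7
arg = atan2(-1.7, -0.4) = -103.2405 degrees

arg(z) = -103.2405 degrees


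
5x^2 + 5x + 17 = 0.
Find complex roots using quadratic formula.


disc = 5^2 - 4*5*17 = 25 - 340 = -315
sqrt(|disc|) = sqrt(315) = 17.7482
Real part = -5/(2*5) = -0.5000
Imag part = 17.7482/(2*5) = 1.7748

-0.5000 ± 1.7748i


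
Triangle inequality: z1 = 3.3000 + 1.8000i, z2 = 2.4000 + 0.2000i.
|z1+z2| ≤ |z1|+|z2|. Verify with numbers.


|z1| = sqrt(3.3^2 + 1.8^2) = sqrt(14.13) = 3.7590
|z2| = sqrt(2.4^2 + 0.2^2) = sqrt(5.8) = 2.4083
z1+z2 = 5.7000 + 2.0000i
|z1+z2| = sqrt(36.49) = 6.0407
|z1|+|z2| = 3.7590 + 2.4083 = 6.1673

|z1+z2| = 6.0407 ≤ |z1|+|z2| = 6.1673 (verified)


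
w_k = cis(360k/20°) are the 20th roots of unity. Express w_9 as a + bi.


Angle = 360*9/20 = 162°
a = cos(162°) = -0.9511
b = sin(162°) = 0.3090

-0.9511 + 0.3090i


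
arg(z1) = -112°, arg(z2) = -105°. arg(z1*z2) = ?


arg(z1*z2) = -112° - 105° = -217°
Normalized to (-180°, 180°]: 143°

143°


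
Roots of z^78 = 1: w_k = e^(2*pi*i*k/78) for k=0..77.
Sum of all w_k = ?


The sum of all 78th roots of unity is 0.
Geometric series: (1 - w^78)/(1 - w) = (1-1)/(1-w) = 0 since w^78 = 1, w ≠ 1.
Alternatively: coefficient of z^77 in z^78 - 1 is 0.

0


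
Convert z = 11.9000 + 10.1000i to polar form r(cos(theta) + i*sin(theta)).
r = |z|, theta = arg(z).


r = sqrt(141.61+102.01) = sqrt(243.62) = 15.6083
theta = atan2(10.1, 11.9) = 40.3226 degrees

r = 15.6083, theta = 40.3226 degrees


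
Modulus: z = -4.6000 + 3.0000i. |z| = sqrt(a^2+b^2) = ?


|z| = sqrt((-4.6)^2 + 3^2) = sqrt(21.16 + 9) = sqrt(30.16) = 5.4918

|z| = 5.4918


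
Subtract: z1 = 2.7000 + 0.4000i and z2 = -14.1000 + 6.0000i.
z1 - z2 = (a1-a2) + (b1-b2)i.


Real: 2.7 + 14.1 = 16.8
Imag: 0.4 - 6 = -5.6

16.8000 - 5.6000i


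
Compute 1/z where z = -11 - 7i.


|z|^2 = 121+49 = 170
1/z = (-11 + 7i)/170

1/z = -0.0647 + 0.0412i


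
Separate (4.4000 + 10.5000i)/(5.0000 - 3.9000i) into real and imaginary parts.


Multiply by conjugate: (4.4000 + 10.5000i)(5.0000 + 3.9000i) / (5^2 + (-3.9)^2)
Numerator real = 4.4*5 + 10.5*(-3.9) = -18.95
Numerator imag = 10.5*5 - 4.4*(-3.9) = 69.66
Denominator = 40.21
Re(z) = -18.95/40.21 = -0.4713
Im(z) = 69.66/40.21 = 1.7324

Re(z) = -0.4713, Im(z) = 1.7324


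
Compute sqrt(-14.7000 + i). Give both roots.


|z| = sqrt(216.09+1) = 14.7340
sqrt((|z|+a)/2) = sqrt((14.7340+(-14.7))/2) = sqrt(0.0170) = 0.1303
sqrt((|z|-a)/2) = sqrt((14.7340-(-14.7))/2) = sqrt(14.7170) = 3.8363

±(0.1303 + 3.8363i) i.e. 0.1303 + 3.8363i and -0.1303 - 3.8363i


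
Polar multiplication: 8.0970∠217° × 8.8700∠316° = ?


r = 8.0970 * 8.8700 = 71.8204
theta = 217° + 316° = 533° = 173° (mod 360)

71.8204 cis(173°)


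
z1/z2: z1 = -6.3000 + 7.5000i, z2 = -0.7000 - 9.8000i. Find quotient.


Conjugate of z2 = -0.7000 + 9.8000i
Numerator: (-6.3000 + 7.5000i)(-0.7000 + 9.8000i) = -69.0900 - 66.9900i
Denominator: (-0.7)^2 + (-9.8)^2 = 96.53
Result = (-69.0900 - 66.9900i)/96.53

-0.7157 - 0.6940i


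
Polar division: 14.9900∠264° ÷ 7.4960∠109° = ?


r = 14.9900 / 7.4960 = 1.9997
theta = 264° - 109° = 155° = 155° (mod 360)

1.9997 cis(155°)


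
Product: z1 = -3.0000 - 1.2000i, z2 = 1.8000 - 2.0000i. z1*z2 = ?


Real = -3*1.8 - (-1.2)*(-2) = -5.4 - 2.4 = -7.8
Imag = -3*(-2) + 1.8*(-1.2) = 6 - (2.16) = 3.84

-7.8000 + 3.8400i


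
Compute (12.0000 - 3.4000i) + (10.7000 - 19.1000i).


Real: 12 + 10.7 = 22.7
Imag: -3.4 - 19.1 = -22.5

22.7000 - 22.5000i


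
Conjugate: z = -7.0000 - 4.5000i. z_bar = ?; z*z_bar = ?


z_bar = -7.0000 + 4.5000i
z*z_bar = (-7)^2 + (-4.5)^2 = 49 + 20.25 = 69.25

z_bar = -7.0000 + 4.5000i, z*z_bar = 69.25


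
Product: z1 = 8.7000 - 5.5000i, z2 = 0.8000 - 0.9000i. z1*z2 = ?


Real = 8.7*0.8 - (-5.5)*(-0.9) = 6.96 - 4.95 = 2.01
Imag = 8.7*(-0.9) + 0.8*(-5.5) = -7.83 - (4.4) = -12.23

2.0100 - 12.2300i


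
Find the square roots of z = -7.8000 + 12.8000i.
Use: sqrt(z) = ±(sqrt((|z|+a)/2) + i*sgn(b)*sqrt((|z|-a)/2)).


|z| = sqrt(60.84+163.84) = 14.9893
sqrt((|z|+a)/2) = sqrt((14.9893+(-7.8))/2) = sqrt(3.5947) = 1.8960
sqrt((|z|-a)/2) = sqrt((14.9893-(-7.8))/2) = sqrt(11.3947) = 3.3756

±(1.8960 + 3.3756i) i.e. 1.8960 + 3.3756i and -1.8960 - 3.3756i


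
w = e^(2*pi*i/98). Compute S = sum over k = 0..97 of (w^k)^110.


The roots are w_k = w^k with w = e^(2*pi*i/98), and (w^k)^110 = (w^110)^k.
So S = 1 + u + u^2 + ... + u^(97) with u = w^110.
110 = 1*98 + 12, so 110 is not a multiple of 98: u = (w^98)^1 * w^12 = w^12 ≠ 1 (w is a primitive 98th root), while u^98 = (w^98)^110 = 1.
Geometric series: S = (1 - u^98)/(1 - u) = (1 - 1)/(1 - u) = 0

S = 0


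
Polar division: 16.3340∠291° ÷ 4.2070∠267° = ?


r = 16.3340 / 4.2070 = 3.8826
theta = 291° - 267° = 24° = 24° (mod 360)

3.8826 cis(24°)


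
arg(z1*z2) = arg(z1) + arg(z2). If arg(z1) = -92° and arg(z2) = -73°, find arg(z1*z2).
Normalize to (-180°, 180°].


arg(z1*z2) = -92° - 73° = -165°
Normalized to (-180°, 180°]: -165°

-165°


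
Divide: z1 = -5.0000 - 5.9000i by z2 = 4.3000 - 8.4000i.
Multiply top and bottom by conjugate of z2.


Conjugate of z2 = 4.3000 + 8.4000i
Numerator: (-5.0000 - 5.9000i)(4.3000 + 8.4000i) = 28.0600 - 67.3700i
Denominator: 4.3^2 + (-8.4)^2 = 89.05
Result = (28.0600 - 67.3700i)/89.05

0.3151 - 0.7565i


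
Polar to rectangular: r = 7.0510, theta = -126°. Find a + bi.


a = 7.0510*cos(-126°) = 7.0510*(-0.58779) = -4.1445
b = 7.0510*sin(-126°) = 7.0510*(-0.80902) = -5.7044

-4.1445 - 5.7044i


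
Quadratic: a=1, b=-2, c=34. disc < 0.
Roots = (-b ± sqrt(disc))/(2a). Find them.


disc = (-2)^2 - 4*1*34 = 4 - 136 = -132
sqrt(|disc|) = sqrt(132) = 11.4891
Real part = 2/(2*1) = 1.0000
Imag part = 11.4891/(2*1) = 5.7446

1.0000 ± 5.7446i


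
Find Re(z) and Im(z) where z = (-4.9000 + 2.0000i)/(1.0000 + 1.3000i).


Multiply by conjugate: (-4.9000 + 2.0000i)(1.0000 - 1.3000i) / (1^2 + 1.3^2)
Numerator real = -4.9*1 + 2*1.3 = -2.3
Numerator imag = 2*1 - (-4.9)*1.3 = 8.37
Denominator = 2.69
Re(z) = -2.3/2.69 = -0.8550
Im(z) = 8.37/2.69 = 3.1115

Re(z) = -0.8550, Im(z) = 3.1115


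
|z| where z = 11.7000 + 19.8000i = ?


|z| = sqrt(11.7^2 + 19.8^2) = sqrt(136.89 + 392.04) = sqrt(528.93) = 22.9985

|z| = 22.9985


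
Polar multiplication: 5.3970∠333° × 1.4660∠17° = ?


r = 5.3970 * 1.4660 = 7.9120
theta = 333° + 17° = 350° = 350° (mod 360)

7.9120 cis(350°)


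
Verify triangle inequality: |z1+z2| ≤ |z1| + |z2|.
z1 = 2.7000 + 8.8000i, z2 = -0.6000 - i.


|z1| = sqrt(2.7^2 + 8.8^2) = sqrt(84.73) = 9.2049
|z2| = sqrt((-0.6)^2 + (-1)^2) = sqrt(1.36) = 1.1662
z1+z2 = 2.1000 + 7.8000i
|z1+z2| = sqrt(65.25) = 8.0777
|z1|+|z2| = 9.2049 + 1.1662 = 10.3711

|z1+z2| = 8.0777 ≤ |z1|+|z2| = 10.3711 (verified)


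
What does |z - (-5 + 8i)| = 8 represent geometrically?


|z - z0| = r is a circle with center z0 and radius r.
Center = (-5, 8), radius = 8

Circle with center (-5, 8) and radius 8


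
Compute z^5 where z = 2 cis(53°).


r^5 = 2^5 = 32
n*theta = 5*53° = 265° = 265° (mod 360)
a = 32*cos(265°) = -2.7890
b = 32*sin(265°) = -31.8782

32 cis(265°) = -2.7890 - 31.8782i


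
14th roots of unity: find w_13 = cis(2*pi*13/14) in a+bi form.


Angle = 360*13/14 = 334.2857°
a = cos(334.2857°) = 0.9010
b = sin(334.2857°) = -0.4339

0.9010 - 0.4339i


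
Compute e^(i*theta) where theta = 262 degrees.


cos(262°) = -0.1392
sin(262°) = -0.9903

e^(i*262°) = -0.1392 - 0.9903i


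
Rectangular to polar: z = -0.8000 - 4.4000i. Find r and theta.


r = sqrt(0.64+19.36) = sqrt(20) = 4.4721
theta = atan2(-4.4, -0.8) = -100.3048 degrees

r = 4.4721, theta = -100.3048 degrees


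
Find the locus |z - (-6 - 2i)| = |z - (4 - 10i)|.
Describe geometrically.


Equal distances means the locus is the perpendicular bisector of z1 and z2.
Midpoint = ((-6+4)/2, (-2+(-10))/2) = (-1.0000, -6.0000)

Perpendicular bisector through (-1.0000, -6.0000)


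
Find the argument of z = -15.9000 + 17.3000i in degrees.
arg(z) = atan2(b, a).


Re = -15.9, Im = 17.3
arg = atan2(17.3, -15.9) = 132.5853 degrees

arg(z) = 132.5853 degrees


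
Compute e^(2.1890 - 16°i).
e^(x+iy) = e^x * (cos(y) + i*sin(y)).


e^2.1890 = 8.9263
cos(-16°) = 0.96126
sin(-16°) = -0.27564
Real = 8.9263*0.96126 = 8.5805
Imag = 8.9263*(-0.27564) = -2.4604

8.5805 - 2.4604i


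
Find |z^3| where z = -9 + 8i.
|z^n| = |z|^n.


|z| = sqrt(81+64) = sqrt(145) = 12.0416
|z^3| = |z|^3 = (sqrt(145))^3 = 145*sqrt(145)

|z^3| = 145*sqrt(145) ≈ 1746.0312


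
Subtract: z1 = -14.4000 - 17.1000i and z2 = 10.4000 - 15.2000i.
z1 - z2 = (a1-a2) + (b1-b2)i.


Real: -14.4 - 10.4 = -24.8
Imag: -17.1 + 15.2 = -1.9

-24.8000 - 1.9000i


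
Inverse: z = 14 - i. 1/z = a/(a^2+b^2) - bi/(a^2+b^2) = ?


|z|^2 = 196+1 = 197
1/z = (14 + 1i)/197

1/z = 0.0711 + 0.0051i


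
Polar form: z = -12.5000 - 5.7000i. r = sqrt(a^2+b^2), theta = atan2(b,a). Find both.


r = sqrt(156.25+32.49) = sqrt(188.74) = 13.7383
theta = atan2(-5.7, -12.5) = -155.4870 degrees

r = 13.7383, theta = -155.4870 degrees


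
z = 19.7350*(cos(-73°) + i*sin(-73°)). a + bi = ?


a = 19.7350*cos(-73°) = 19.7350*0.292372 = 5.7700
b = 19.7350*sin(-73°) = 19.7350*(-0.956305) = -18.8727

5.7700 - 18.8727i


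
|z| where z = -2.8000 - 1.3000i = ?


|z| = sqrt((-2.8)^2 + (-1.3)^2) = sqrt(7.84 + 1.69) = sqrt(9.53) = 3.0871

|z| = 3.0871


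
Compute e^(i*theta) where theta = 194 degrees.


cos(194°) = -0.9703
sin(194°) = -0.2419

e^(i*194°) = -0.9703 - 0.2419i


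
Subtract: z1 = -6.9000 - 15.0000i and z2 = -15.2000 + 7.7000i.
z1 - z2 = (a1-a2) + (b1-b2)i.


Real: -6.9 + 15.2 = 8.3
Imag: -15 - 7.7 = -22.7

8.3000 - 22.7000i


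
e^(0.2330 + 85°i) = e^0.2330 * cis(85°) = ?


e^0.2330 = 1.2624
cos(85°) = 0.08716
sin(85°) = 0.9962
Real = 1.2624*0.08716 = 0.1100
Imag = 1.2624*0.9962 = 1.2576

0.1100 + 1.2576i


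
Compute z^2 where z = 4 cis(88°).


r^2 = 4^2 = 16
n*theta = 2*88° = 176° = 176° (mod 360)
a = 16*cos(176°) = -15.9610
b = 16*sin(176°) = 1.1161

16 cis(176°) = -15.9610 + 1.1161i


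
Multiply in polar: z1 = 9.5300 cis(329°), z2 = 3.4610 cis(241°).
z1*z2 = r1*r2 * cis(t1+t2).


r = 9.5300 * 3.4610 = 32.9833
theta = 329° + 241° = 570° = 210° (mod 360)

32.9833 cis(210°)


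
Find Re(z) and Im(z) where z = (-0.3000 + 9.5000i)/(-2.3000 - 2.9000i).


Multiply by conjugate: (-0.3000 + 9.5000i)(-2.3000 + 2.9000i) / ((-2.3)^2 + (-2.9)^2)
Numerator real = -0.3*(-2.3) + 9.5*(-2.9) = -26.86
Numerator imag = 9.5*(-2.3) - (-0.3)*(-2.9) = -22.72
Denominator = 13.7
Re(z) = -26.86/13.7 = -1.9606
Im(z) = -22.72/13.7 = -1.6584

Re(z) = -1.9606, Im(z) = -1.6584


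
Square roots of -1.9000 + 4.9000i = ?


|z| = sqrt(3.61+24.01) = 5.2555
sqrt((|z|+a)/2) = sqrt((5.2555+(-1.9))/2) = sqrt(1.6777) = 1.2953
sqrt((|z|-a)/2) = sqrt((5.2555-(-1.9))/2) = sqrt(3.5777) = 1.8915

±(1.2953 + 1.8915i) i.e. 1.2953 + 1.8915i and -1.2953 - 1.8915i


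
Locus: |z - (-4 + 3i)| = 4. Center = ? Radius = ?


|z - z0| = r is a circle with center z0 and radius r.
Center = (-4, 3), radius = 4

Circle with center (-4, 3) and radius 4


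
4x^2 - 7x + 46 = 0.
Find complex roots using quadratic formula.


disc = (-7)^2 - 4*4*46 = 49 - 736 = -687
sqrt(|disc|) = sqrt(687) = 26.2107
Real part = 7/(2*4) = 0.8750
Imag part = 26.2107/(2*4) = 3.2763

0.8750 ± 3.2763i


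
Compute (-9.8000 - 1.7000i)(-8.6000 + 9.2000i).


Real = -9.8*(-8.6) - (-1.7)*9.2 = 84.28 - (-15.64) = 99.92
Imag = -9.8*9.2 - (8.6)*(-1.7) = -90.16 + 14.62 = -75.54

99.9200 - 75.5400i


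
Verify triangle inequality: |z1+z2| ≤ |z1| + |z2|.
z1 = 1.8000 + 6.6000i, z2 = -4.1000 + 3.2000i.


|z1| = sqrt(1.8^2 + 6.6^2) = sqrt(46.8) = 6.8411
|z2| = sqrt((-4.1)^2 + 3.2^2) = sqrt(27.05) = 5.2010
z1+z2 = -2.3000 + 9.8000i
|z1+z2| = sqrt(101.33) = 10.0663
|z1|+|z2| = 6.8411 + 5.2010 = 12.0421

|z1+z2| = 10.0663 ≤ |z1|+|z2| = 12.0421 (verified)


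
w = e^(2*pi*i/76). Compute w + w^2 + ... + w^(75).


With w = e^(2*pi*i/76), all 76 of the 76th roots of unity w^0 = 1, w, ..., w^(75) sum to 0: 1 + w + ... + w^(75) = (1 - w^76)/(1 - w) = 0 since w^76 = 1, w ≠ 1.
Removing the root 1: w + w^2 + ... + w^(75) = 0 - 1 = -1

Sum = -1


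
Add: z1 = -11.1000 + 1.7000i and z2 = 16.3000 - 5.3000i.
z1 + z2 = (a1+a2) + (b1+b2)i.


Real: -11.1 + 16.3 = 5.2
Imag: 1.7 - 5.3 = -3.6

5.2000 - 3.6000i


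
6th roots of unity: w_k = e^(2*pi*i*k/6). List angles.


The 6th roots of unity are cis(360k/6°) for k=0..5
Angle step = 360/6 = 60°
Primitive root: cis(60°)
Primitive root = 0.5000 + 0.8660i

6 roots at angles: 0°, 60°, 120°, 180°, 240°, 300°


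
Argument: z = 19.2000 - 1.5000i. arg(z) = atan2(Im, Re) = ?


Re = 19.2, Im = -1.5
arg = atan2(-1.5, 19.2) = -4.4672 degrees

arg(z) = -4.4672 degrees


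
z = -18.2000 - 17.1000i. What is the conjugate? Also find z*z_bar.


z_bar = -18.2000 + 17.1000i
z*z_bar = (-18.2)^2 + (-17.1)^2 = 331.24 + 292.41 = 623.65

z_bar = -18.2000 + 17.1000i, z*z_bar = 623.65


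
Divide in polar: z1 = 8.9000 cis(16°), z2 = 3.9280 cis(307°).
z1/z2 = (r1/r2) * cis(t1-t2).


r = 8.9000 / 3.9280 = 2.2658
theta = 16° - 307° = -291° = 69° (mod 360)

2.2658 cis(69°)


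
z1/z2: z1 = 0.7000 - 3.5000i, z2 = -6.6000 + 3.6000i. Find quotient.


Conjugate of z2 = -6.6000 - 3.6000i
Numerator: (0.7000 - 3.5000i)(-6.6000 - 3.6000i) = -17.2200 + 20.5800i
Denominator: (-6.6)^2 + 3.6^2 = 56.52
Result = (-17.2200 + 20.5800i)/56.52

-0.3047 + 0.3641i


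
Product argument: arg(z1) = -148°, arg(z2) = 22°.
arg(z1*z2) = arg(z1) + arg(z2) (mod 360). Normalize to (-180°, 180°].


arg(z1*z2) = -148° + 22° = -126°
Normalized to (-180°, 180°]: -126°

-126°


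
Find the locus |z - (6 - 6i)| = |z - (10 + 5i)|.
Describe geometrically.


Equal distances means the locus is the perpendicular bisector of z1 and z2.
Midpoint = ((6+10)/2, (-6+5)/2) = (8.0000, -0.5000)

Perpendicular bisector through (8.0000, -0.5000)


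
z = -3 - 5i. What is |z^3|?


|z| = sqrt(9+25) = sqrt(34) = 5.8310
|z^3| = |z|^3 = (sqrt(34))^3 = 34*sqrt(34)

|z^3| = 34*sqrt(34) ≈ 198.2524


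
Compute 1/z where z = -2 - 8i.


|z|^2 = 4+64 = 68
1/z = (-2 + 8i)/68

1/z = -0.0294 + 0.1176i


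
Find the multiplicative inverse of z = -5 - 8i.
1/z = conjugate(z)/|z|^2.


|z|^2 = 25+64 = 89
1/z = (-5 + 8i)/89

1/z = -0.0562 + 0.0899i


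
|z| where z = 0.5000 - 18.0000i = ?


|z| = sqrt(0.5^2 + (-18)^2) = sqrt(0.25 + 324) = sqrt(324.25) = 18.0069

|z| = 18.0069


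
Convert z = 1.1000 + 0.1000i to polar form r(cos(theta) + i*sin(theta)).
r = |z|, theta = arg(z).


r = sqrt(1.21+0.01) = sqrt(1.22) = 1.1045
theta = atan2(0.1, 1.1) = 5.1944 degrees

r = 1.1045, theta = 5.1944 degrees


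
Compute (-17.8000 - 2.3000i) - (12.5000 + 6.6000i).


Real: -17.8 - 12.5 = -30.3
Imag: -2.3 - 6.6 = -8.9

-30.3000 - 8.9000i


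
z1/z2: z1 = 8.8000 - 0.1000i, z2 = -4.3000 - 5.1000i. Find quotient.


Conjugate of z2 = -4.3000 + 5.1000i
Numerator: (8.8000 - 0.1000i)(-4.3000 + 5.1000i) = -37.3300 + 45.3100i
Denominator: (-4.3)^2 + (-5.1)^2 = 44.5
Result = (-37.3300 + 45.3100i)/44.5

-0.8389 + 1.0182i


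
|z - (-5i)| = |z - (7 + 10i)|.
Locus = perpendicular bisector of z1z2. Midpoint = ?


Equal distances means the locus is the perpendicular bisector of z1 and z2.
Midpoint = ((0+7)/2, (-5+10)/2) = (3.5000, 2.5000)

Perpendicular bisector through (3.5000, 2.5000)


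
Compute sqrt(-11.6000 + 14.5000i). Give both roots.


|z| = sqrt(134.56+210.25) = 18.5691
sqrt((|z|+a)/2) = sqrt((18.5691+(-11.6))/2) = sqrt(3.4845) = 1.8667
sqrt((|z|-a)/2) = sqrt((18.5691-(-11.6))/2) = sqrt(15.0845) = 3.8839

±(1.8667 + 3.8839i) i.e. 1.8667 + 3.8839i and -1.8667 - 3.8839i


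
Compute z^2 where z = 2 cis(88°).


r^2 = 2^2 = 4
n*theta = 2*88° = 176° = 176° (mod 360)
a = 4*cos(176°) = -3.9903
b = 4*sin(176°) = 0.2790

4 cis(176°) = -3.9903 + 0.2790i


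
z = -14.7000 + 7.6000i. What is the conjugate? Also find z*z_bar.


z_bar = -14.7000 - 7.6000i
z*z_bar = (-14.7)^2 + 7.6^2 = 216.09 + 57.76 = 273.85

z_bar = -14.7000 - 7.6000i, z*z_bar = 273.85


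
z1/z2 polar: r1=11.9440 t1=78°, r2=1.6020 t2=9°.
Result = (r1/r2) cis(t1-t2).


r = 11.9440 / 1.6020 = 7.4557
theta = 78° - 9° = 69° = 69° (mod 360)

7.4557 cis(69°)


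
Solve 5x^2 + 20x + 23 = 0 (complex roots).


disc = 20^2 - 4*5*23 = 400 - 460 = -60
sqrt(|disc|) = sqrt(60) = 7.7460
Real part = -20/(2*5) = -2.0000
Imag part = 7.7460/(2*5) = 0.7746

-2.0000 ± 0.7746i


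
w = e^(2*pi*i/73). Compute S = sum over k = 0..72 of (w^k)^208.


The roots are w_k = w^k with w = e^(2*pi*i/73), and (w^k)^208 = (w^208)^k.
So S = 1 + u + u^2 + ... + u^(72) with u = w^208.
208 = 2*73 + 62, so 208 is not a multiple of 73: u = (w^73)^2 * w^62 = w^62 ≠ 1 (w is a primitive 73th root), while u^73 = (w^73)^208 = 1.
Geometric series: S = (1 - u^73)/(1 - u) = (1 - 1)/(1 - u) = 0

S = 0


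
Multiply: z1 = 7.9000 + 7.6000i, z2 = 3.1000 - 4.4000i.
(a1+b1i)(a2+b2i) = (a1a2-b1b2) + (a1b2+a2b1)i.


Real = 7.9*3.1 - 7.6*(-4.4) = 24.49 - (-33.44) = 57.93
Imag = 7.9*(-4.4) + 3.1*7.6 = -34.76 + 23.56 = -11.2

57.9300 - 11.2000i


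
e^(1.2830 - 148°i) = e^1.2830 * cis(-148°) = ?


e^1.2830 = 3.60745
cos(-148°) = -0.84805
sin(-148°) = -0.52992
Real = 3.60745*(-0.84805) = -3.0593
Imag = 3.60745*(-0.52992) = -1.9117

-3.0593 - 1.9117i


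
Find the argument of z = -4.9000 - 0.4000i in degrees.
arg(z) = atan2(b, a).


Re = -4.9, Im = -0.4
arg = atan2(-0.4, -4.9) = -175.3331 degrees

arg(z) = -175.3331 degrees


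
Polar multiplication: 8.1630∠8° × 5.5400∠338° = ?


r = 8.1630 * 5.5400 = 45.2230
theta = 8° + 338° = 346° = 346° (mod 360)

45.2230 cis(346°)


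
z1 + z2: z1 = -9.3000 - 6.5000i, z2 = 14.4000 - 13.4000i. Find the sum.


Real: -9.3 + 14.4 = 5.1
Imag: -6.5 - 13.4 = -19.9

5.1000 - 19.9000i


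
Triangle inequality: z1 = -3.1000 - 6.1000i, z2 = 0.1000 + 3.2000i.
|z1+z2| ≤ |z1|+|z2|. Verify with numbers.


|z1| = sqrt((-3.1)^2 + (-6.1)^2) = sqrt(46.82) = 6.8425
|z2| = sqrt(0.1^2 + 3.2^2) = sqrt(10.25) = 3.2016
z1+z2 = -3.0000 - 2.9000i
|z1+z2| = sqrt(17.41) = 4.1725
|z1|+|z2| = 6.8425 + 3.2016 = 10.0441

|z1+z2| = 4.1725 ≤ |z1|+|z2| = 10.0441 (verified)


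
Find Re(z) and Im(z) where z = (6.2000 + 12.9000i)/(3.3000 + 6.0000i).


Multiply by conjugate: (6.2000 + 12.9000i)(3.3000 - 6.0000i) / (3.3^2 + 6^2)
Numerator real = 6.2*3.3 + 12.9*6 = 97.86
Numerator imag = 12.9*3.3 - 6.2*6 = 5.37
Denominator = 46.89
Re(z) = 97.86/46.89 = 2.0870
Im(z) = 5.37/46.89 = 0.1145

Re(z) = 2.0870, Im(z) = 0.1145


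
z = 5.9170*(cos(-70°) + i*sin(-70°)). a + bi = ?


a = 5.9170*cos(-70°) = 5.9170*0.34202 = 2.0237
b = 5.9170*sin(-70°) = 5.9170*(-0.9397) = -5.5602

2.0237 - 5.5602i


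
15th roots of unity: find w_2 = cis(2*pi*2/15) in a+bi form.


Angle = 360*2/15 = 48°
a = cos(48°) = 0.6691
b = sin(48°) = 0.7431

0.6691 + 0.7431i


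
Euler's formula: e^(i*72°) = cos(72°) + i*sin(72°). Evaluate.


cos(72°) = 0.3090
sin(72°) = 0.9511

e^(i*72°) = 0.3090 + 0.9511i


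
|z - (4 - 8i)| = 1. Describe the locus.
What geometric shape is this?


|z - z0| = r is a circle with center z0 and radius r.
Center = (4, -8), radius = 1

Circle with center (4, -8) and radius 1


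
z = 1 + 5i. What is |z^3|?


|z| = sqrt(1+25) = sqrt(26) = 5.0990
|z^3| = |z|^3 = (sqrt(26))^3 = 26*sqrt(26)

|z^3| = 26*sqrt(26) ≈ 132.5745


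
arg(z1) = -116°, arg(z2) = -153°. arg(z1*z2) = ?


arg(z1*z2) = -116° - 153° = -269°
Normalized to (-180°, 180°]: 91°

91°


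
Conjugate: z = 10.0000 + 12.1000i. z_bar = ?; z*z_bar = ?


z_bar = 10.0000 - 12.1000i
z*z_bar = 10^2 + 12.1^2 = 100 + 146.41 = 246.41

z_bar = 10.0000 - 12.1000i, z*z_bar = 246.41


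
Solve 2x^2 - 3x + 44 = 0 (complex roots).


disc = (-3)^2 - 4*2*44 = 9 - 352 = -343
sqrt(|disc|) = sqrt(343) = 18.5203
Real part = 3/(2*2) = 0.7500
Imag part = 18.5203/(2*2) = 4.6301

0.7500 ± 4.6301i


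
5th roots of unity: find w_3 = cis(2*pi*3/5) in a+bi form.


Angle = 360*3/5 = 216°
a = cos(216°) = -0.8090
b = sin(216°) = -0.5878

-0.8090 - 0.5878i


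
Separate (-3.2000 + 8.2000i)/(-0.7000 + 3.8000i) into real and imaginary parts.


Multiply by conjugate: (-3.2000 + 8.2000i)(-0.7000 - 3.8000i) / ((-0.7)^2 + 3.8^2)
Numerator real = -3.2*(-0.7) + 8.2*3.8 = 33.4
Numerator imag = 8.2*(-0.7) - (-3.2)*3.8 = 6.42
Denominator = 14.93
Re(z) = 33.4/14.93 = 2.2371
Im(z) = 6.42/14.93 = 0.4300

Re(z) = 2.2371, Im(z) = 0.4300


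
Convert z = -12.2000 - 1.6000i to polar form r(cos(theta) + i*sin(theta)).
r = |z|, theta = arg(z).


r = sqrt(148.84+2.56) = sqrt(151.4) = 12.3045
theta = atan2(-1.6, -12.2) = -172.5284 degrees

r = 12.3045, theta = -172.5284 degrees


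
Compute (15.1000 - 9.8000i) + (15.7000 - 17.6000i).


Real: 15.1 + 15.7 = 30.8
Imag: -9.8 - 17.6 = -27.4

30.8000 - 27.4000i


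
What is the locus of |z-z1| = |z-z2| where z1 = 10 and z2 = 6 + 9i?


Equal distances means the locus is the perpendicular bisector of z1 and z2.
Midpoint = ((10+6)/2, (0+9)/2) = (8.0000, 4.5000)

Perpendicular bisector through (8.0000, 4.5000)


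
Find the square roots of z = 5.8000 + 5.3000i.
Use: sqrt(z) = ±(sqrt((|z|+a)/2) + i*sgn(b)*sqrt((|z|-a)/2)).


|z| = sqrt(33.64+28.09) = 7.8568
sqrt((|z|+a)/2) = sqrt((7.8568+5.8)/2) = sqrt(6.8284) = 2.6131
sqrt((|z|-a)/2) = sqrt((7.8568-5.8)/2) = sqrt(1.0284) = 1.0141

±(2.6131 + 1.0141i) i.e. 2.6131 + 1.0141i and -2.6131 - 1.0141i


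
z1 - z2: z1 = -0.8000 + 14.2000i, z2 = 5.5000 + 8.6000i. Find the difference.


Real: -0.8 - 5.5 = -6.3
Imag: 14.2 - 8.6 = 5.6

-6.3000 + 5.6000i


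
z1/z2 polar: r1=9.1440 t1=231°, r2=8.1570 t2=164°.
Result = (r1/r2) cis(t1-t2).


r = 9.1440 / 8.1570 = 1.1210
theta = 231° - 164° = 67° = 67° (mod 360)

1.1210 cis(67°)


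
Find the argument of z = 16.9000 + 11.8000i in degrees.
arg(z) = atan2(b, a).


Re = 16.9, Im = 11.8
arg = atan2(11.8, 16.9) = 34.9237 degrees

arg(z) = 34.9237 degrees


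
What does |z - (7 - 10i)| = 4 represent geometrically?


|z - z0| = r is a circle with center z0 and radius r.
Center = (7, -10), radius = 4

Circle with center (7, -10) and radius 4


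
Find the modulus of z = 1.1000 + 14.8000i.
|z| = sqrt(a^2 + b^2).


|z| = sqrt(1.1^2 + 14.8^2) = sqrt(1.21 + 219.04) = sqrt(220.25) = 14.8408

|z| = 14.8408


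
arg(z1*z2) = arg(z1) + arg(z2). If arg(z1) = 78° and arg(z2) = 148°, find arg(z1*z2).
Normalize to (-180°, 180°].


arg(z1*z2) = 78° + 148° = 226°
Normalized to (-180°, 180°]: -134°

-134°


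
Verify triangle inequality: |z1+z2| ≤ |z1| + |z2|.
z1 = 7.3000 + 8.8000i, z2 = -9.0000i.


|z1| = sqrt(7.3^2 + 8.8^2) = sqrt(130.73) = 11.4337
|z2| = sqrt(0^2 + (-9)^2) = sqrt(81) = 9.0000
z1+z2 = 7.3000 - 0.2000i
|z1+z2| = sqrt(53.33) = 7.3027
|z1|+|z2| = 11.4337 + 9.0000 = 20.4337

|z1+z2| = 7.3027 ≤ |z1|+|z2| = 20.4337 (verified)


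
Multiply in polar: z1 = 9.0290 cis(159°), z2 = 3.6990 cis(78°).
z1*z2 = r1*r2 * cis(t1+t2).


r = 9.0290 * 3.6990 = 33.3983
theta = 159° + 78° = 237° = 237° (mod 360)

33.3983 cis(237°)


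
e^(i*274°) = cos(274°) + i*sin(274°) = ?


cos(274°) = 0.0698
sin(274°) = -0.9976

e^(i*274°) = 0.0698 - 0.9976i


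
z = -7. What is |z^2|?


|z| = sqrt(49+0) = sqrt(49) = 7
|z^2| = |z|^2 = 7^2 = 49

|z^2| = 49


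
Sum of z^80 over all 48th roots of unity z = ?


The roots are w_k = w^k with w = e^(2*pi*i/48), and (w^k)^80 = (w^80)^k.
So S = 1 + u + u^2 + ... + u^(47) with u = w^80.
80 = 1*48 + 32, so 80 is not a multiple of 48: u = (w^48)^1 * w^32 = w^32 ≠ 1 (w is a primitive 48th root), while u^48 = (w^48)^80 = 1.
Geometric series: S = (1 - u^48)/(1 - u) = (1 - 1)/(1 - u) = 0

S = 0


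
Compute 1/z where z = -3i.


|z|^2 = 0+9 = 9
1/z = (0 + 3i)/9

1/z = 0 + 0.3333i


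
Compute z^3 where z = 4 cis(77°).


r^3 = 4^3 = 64
n*theta = 3*77° = 231° = 231° (mod 360)
a = 64*cos(231°) = -40.2765
b = 64*sin(231°) = -49.7373

64 cis(231°) = -40.2765 - 49.7373i


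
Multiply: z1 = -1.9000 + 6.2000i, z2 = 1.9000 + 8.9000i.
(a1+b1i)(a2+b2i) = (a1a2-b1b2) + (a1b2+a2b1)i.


Real = -1.9*1.9 - 6.2*8.9 = -3.61 - 55.18 = -58.79
Imag = -1.9*8.9 + 1.9*6.2 = -16.91 + 11.78 = -5.13

-58.7900 - 5.1300i


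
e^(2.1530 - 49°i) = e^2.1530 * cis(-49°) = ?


e^2.1530 = 8.6107
cos(-49°) = 0.65606
sin(-49°) = -0.7547
Real = 8.6107*0.65606 = 5.6491
Imag = 8.6107*(-0.7547) = -6.4985

5.6491 - 6.4985i


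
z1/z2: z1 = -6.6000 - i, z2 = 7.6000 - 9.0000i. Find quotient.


Conjugate of z2 = 7.6000 + 9.0000i
Numerator: (-6.6000 - i)(7.6000 + 9.0000i) = -41.1600 - 67.0000i
Denominator: 7.6^2 + (-9)^2 = 138.76
Result = (-41.1600 - 67.0000i)/138.76

-0.2966 - 0.4828i


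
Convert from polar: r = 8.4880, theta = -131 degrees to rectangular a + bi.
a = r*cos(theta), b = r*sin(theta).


a = 8.4880*cos(-131°) = 8.4880*(-0.65606) = -5.5686
b = 8.4880*sin(-131°) = 8.4880*(-0.75471) = -6.4060

-5.5686 - 6.4060i


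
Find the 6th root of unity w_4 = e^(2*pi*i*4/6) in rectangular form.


Angle = 360*4/6 = 240°
a = cos(240°) = -0.5000
b = sin(240°) = -0.8660

-0.5000 - 0.8660i


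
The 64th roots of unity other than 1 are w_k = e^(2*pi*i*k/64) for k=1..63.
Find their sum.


With w = e^(2*pi*i/64), all 64 of the 64th roots of unity w^0 = 1, w, ..., w^(63) sum to 0: 1 + w + ... + w^(63) = (1 - w^64)/(1 - w) = 0 since w^64 = 1, w ≠ 1.
Removing the root 1: w + w^2 + ... + w^(63) = 0 - 1 = -1

Sum = -1


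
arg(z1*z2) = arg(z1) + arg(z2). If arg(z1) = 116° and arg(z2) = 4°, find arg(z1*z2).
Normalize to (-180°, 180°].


arg(z1*z2) = 116° + 4° = 120°
Normalized to (-180°, 180°]: 120°

120°


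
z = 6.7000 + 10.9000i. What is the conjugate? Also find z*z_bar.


z_bar = 6.7000 - 10.9000i
z*z_bar = 6.7^2 + 10.9^2 = 44.89 + 118.81 = 163.7

z_bar = 6.7000 - 10.9000i, z*z_bar = 163.7


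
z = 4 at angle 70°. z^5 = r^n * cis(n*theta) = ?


r^5 = 4^5 = 1024
n*theta = 5*70° = 350° = 350° (mod 360)
a = 1024*cos(350°) = 1008.4431
b = 1024*sin(350°) = -177.8157

1024 cis(350°) = 1008.4431 - 177.8157i


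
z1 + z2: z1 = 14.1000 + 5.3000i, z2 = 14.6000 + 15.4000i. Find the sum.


Real: 14.1 + 14.6 = 28.7
Imag: 5.3 + 15.4 = 20.7

28.7000 + 20.7000i


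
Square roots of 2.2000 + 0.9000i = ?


|z| = sqrt(4.84+0.81) = 2.3770
sqrt((|z|+a)/2) = sqrt((2.3770+2.2)/2) = sqrt(2.2885) = 1.5128
sqrt((|z|-a)/2) = sqrt((2.3770-2.2)/2) = sqrt(0.0885) = 0.2975

±(1.5128 + 0.2975i) i.e. 1.5128 + 0.2975i and -1.5128 - 0.2975i


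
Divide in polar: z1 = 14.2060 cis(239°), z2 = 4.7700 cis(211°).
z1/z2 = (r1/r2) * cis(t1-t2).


r = 14.2060 / 4.7700 = 2.9782
theta = 239° - 211° = 28° = 28° (mod 360)

2.9782 cis(28°)


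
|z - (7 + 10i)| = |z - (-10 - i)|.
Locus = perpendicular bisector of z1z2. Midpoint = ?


Equal distances means the locus is the perpendicular bisector of z1 and z2.
Midpoint = ((7+(-10))/2, (10+(-1))/2) = (-1.5000, 4.5000)

Perpendicular bisector through (-1.5000, 4.5000)


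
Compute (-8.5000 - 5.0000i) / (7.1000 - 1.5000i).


Conjugate of z2 = 7.1000 + 1.5000i
Numerator: (-8.5000 - 5.0000i)(7.1000 + 1.5000i) = -52.8500 - 48.2500i
Denominator: 7.1^2 + (-1.5)^2 = 52.66
Result = (-52.8500 - 48.2500i)/52.66

-1.0036 - 0.9163i


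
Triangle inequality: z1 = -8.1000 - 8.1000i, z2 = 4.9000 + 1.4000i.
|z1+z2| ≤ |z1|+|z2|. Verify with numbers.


|z1| = sqrt((-8.1)^2 + (-8.1)^2) = sqrt(131.22) = 11.4551
|z2| = sqrt(4.9^2 + 1.4^2) = sqrt(25.97) = 5.0961
z1+z2 = -3.2000 - 6.7000i
|z1+z2| = sqrt(55.13) = 7.4250
|z1|+|z2| = 11.4551 + 5.0961 = 16.5512

|z1+z2| = 7.4250 ≤ |z1|+|z2| = 16.5512 (verified)


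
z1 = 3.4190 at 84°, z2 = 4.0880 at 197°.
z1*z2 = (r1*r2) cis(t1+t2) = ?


r = 3.4190 * 4.0880 = 13.9769
theta = 84° + 197° = 281° = 281° (mod 360)

13.9769 cis(281°)


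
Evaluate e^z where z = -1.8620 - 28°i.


e^-1.8620 = 0.15536
cos(-28°) = 0.8829
sin(-28°) = -0.4695
Real = 0.15536*0.8829 = 0.1372
Imag = 0.15536*(-0.4695) = -0.0729

0.1372 - 0.0729i


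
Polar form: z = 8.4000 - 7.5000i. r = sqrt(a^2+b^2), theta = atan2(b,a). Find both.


r = sqrt(70.56+56.25) = sqrt(126.81) = 11.2610
theta = atan2(-7.5, 8.4) = -41.7603 degrees

r = 11.2610, theta = -41.7603 degrees


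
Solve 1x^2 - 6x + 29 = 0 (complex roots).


disc = (-6)^2 - 4*1*29 = 36 - 116 = -80
sqrt(|disc|) = sqrt(80) = 8.9443
Real part = 6/(2*1) = 3.0000
Imag part = 8.9443/(2*1) = 4.4721

3.0000 ± 4.4721i


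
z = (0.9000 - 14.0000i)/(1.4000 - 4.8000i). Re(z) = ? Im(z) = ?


Multiply by conjugate: (0.9000 - 14.0000i)(1.4000 + 4.8000i) / (1.4^2 + (-4.8)^2)
Numerator real = 0.9*1.4 - (14)*(-4.8) = 68.46
Numerator imag = -14*1.4 - 0.9*(-4.8) = -15.28
Denominator = 25
Re(z) = 68.46/25 = 2.7384
Im(z) = -15.28/25 = -0.6112

Re(z) = 2.7384, Im(z) = -0.6112


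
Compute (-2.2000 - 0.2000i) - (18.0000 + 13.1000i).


Real: -2.2 - 18 = -20.2
Imag: -0.2 - 13.1 = -13.3

-20.2000 - 13.3000i


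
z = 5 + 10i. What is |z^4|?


|z| = sqrt(25+100) = sqrt(125) = 11.1803
|z^4| = |z|^4 = (sqrt(125))^4 = 125^2 = 15625

|z^4| = 15625


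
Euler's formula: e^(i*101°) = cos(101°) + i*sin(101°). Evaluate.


cos(101°) = -0.1908
sin(101°) = 0.9816

e^(i*101°) = -0.1908 + 0.9816i


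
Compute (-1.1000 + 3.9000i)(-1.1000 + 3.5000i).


Real = -1.1*(-1.1) - 3.9*3.5 = 1.21 - 13.65 = -12.44
Imag = -1.1*3.5 - (1.1)*3.9 = -3.85 - (4.29) = -8.14

-12.4400 - 8.1400i


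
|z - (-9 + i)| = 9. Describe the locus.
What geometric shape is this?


|z - z0| = r is a circle with center z0 and radius r.
Center = (-9, 1), radius = 9

Circle with center (-9, 1) and radius 9


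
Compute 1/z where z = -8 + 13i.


|z|^2 = 64+169 = 233
1/z = (-8 - 13i)/233

1/z = -0.0343 - 0.0558i


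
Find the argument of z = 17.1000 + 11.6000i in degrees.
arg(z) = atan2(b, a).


Re = 17.1, Im = 11.6
arg = atan2(11.6, 17.1) = 34.1515 degrees

arg(z) = 34.1515 degrees


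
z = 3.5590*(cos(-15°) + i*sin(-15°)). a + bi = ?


a = 3.5590*cos(-15°) = 3.5590*0.96593 = 3.4377
b = 3.5590*sin(-15°) = 3.5590*(-0.2588) = -0.9211

3.4377 - 0.9211i


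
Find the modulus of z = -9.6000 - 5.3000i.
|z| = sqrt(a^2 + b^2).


|z| = sqrt((-9.6)^2 + (-5.3)^2) = sqrt(92.16 + 28.09) = sqrt(120.25) = 10.9659

|z| = 10.9659


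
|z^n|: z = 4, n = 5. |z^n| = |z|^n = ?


|z| = sqrt(16+0) = sqrt(16) = 4
|z^5| = |z|^5 = 4^5 = 1024

|z^5| = 1024


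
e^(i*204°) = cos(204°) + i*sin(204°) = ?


cos(204°) = -0.9135
sin(204°) = -0.4067

e^(i*204°) = -0.9135 - 0.4067i


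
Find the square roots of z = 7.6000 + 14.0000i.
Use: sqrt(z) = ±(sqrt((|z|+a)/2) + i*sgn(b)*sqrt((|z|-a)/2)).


|z| = sqrt(57.76+196) = 15.9298
sqrt((|z|+a)/2) = sqrt((15.9298+7.6)/2) = sqrt(11.7649) = 3.4300
sqrt((|z|-a)/2) = sqrt((15.9298-7.6)/2) = sqrt(4.1649) = 2.0408

±(3.4300 + 2.0408i) i.e. 3.4300 + 2.0408i and -3.4300 - 2.0408i


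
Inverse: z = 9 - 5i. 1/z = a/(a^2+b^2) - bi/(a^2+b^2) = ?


|z|^2 = 81+25 = 106
1/z = (9 + 5i)/106

1/z = 0.0849 + 0.0472i


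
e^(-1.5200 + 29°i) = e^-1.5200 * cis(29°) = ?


e^-1.5200 = 0.2187
cos(29°) = 0.8746
sin(29°) = 0.4848
Real = 0.2187*0.8746 = 0.1913
Imag = 0.2187*0.4848 = 0.1060

0.1913 + 0.1060i


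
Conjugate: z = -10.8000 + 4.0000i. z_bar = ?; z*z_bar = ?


z_bar = -10.8000 - 4.0000i
z*z_bar = (-10.8)^2 + 4^2 = 116.64 + 16 = 132.64

z_bar = -10.8000 - 4.0000i, z*z_bar = 132.64


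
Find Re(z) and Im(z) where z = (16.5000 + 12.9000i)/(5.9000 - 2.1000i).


Multiply by conjugate: (16.5000 + 12.9000i)(5.9000 + 2.1000i) / (5.9^2 + (-2.1)^2)
Numerator real = 16.5*5.9 + 12.9*(-2.1) = 70.26
Numerator imag = 12.9*5.9 - 16.5*(-2.1) = 110.76
Denominator = 39.22
Re(z) = 70.26/39.22 = 1.7914
Im(z) = 110.76/39.22 = 2.8241

Re(z) = 1.7914, Im(z) = 2.8241


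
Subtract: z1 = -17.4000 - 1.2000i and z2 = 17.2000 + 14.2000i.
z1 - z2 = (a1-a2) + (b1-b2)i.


Real: -17.4 - 17.2 = -34.6
Imag: -1.2 - 14.2 = -15.4

-34.6000 - 15.4000i


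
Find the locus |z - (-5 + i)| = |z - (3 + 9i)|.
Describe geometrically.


Equal distances means the locus is the perpendicular bisector of z1 and z2.
Midpoint = ((-5+3)/2, (1+9)/2) = (-1.0000, 5.0000)

Perpendicular bisector through (-1.0000, 5.0000)


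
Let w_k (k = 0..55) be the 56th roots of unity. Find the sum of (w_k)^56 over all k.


The roots are w_k = w^k with w = e^(2*pi*i/56), and (w^k)^56 = (w^56)^k.
So S = 1 + u + u^2 + ... + u^(55) with u = w^56.
56 = 1*56 + 0, so 56 is a multiple of 56 and u = (w^56)^1 = 1.
Every one of the 56 terms equals 1: S = 56

S = 56


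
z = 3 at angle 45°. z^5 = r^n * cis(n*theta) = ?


r^5 = 3^5 = 243
n*theta = 5*45° = 225° = 225° (mod 360)
a = 243*cos(225°) = -171.8269
b = 243*sin(225°) = -171.8269

243 cis(225°) = -171.8269 - 171.8269i


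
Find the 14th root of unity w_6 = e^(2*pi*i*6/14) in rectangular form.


Angle = 360*6/14 = 154.2857°
a = cos(154.2857°) = -0.9010
b = sin(154.2857°) = 0.4339

-0.9010 + 0.4339i


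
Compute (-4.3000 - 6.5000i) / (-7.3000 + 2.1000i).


Conjugate of z2 = -7.3000 - 2.1000i
Numerator: (-4.3000 - 6.5000i)(-7.3000 - 2.1000i) = 17.7400 + 56.4800i
Denominator: (-7.3)^2 + 2.1^2 = 57.7
Result = (17.7400 + 56.4800i)/57.7

0.3075 + 0.9789i


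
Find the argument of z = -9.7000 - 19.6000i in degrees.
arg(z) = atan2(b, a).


Re = -9.7, Im = -19.6
arg = atan2(-19.6, -9.7) = -116.3307 degrees

arg(z) = -116.3307 degrees


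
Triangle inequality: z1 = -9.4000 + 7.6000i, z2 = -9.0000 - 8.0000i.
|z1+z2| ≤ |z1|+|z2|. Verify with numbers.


|z1| = sqrt((-9.4)^2 + 7.6^2) = sqrt(146.12) = 12.0880
|z2| = sqrt((-9)^2 + (-8)^2) = sqrt(145) = 12.0416
z1+z2 = -18.4000 - 0.4000i
|z1+z2| = sqrt(338.72) = 18.4043
|z1|+|z2| = 12.0880 + 12.0416 = 24.1296

|z1+z2| = 18.4043 ≤ |z1|+|z2| = 24.1296 (verified)


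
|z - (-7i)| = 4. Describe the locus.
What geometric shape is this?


|z - z0| = r is a circle with center z0 and radius r.
Center = (0, -7), radius = 4

Circle with center (0, -7) and radius 4


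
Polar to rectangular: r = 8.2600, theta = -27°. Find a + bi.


a = 8.2600*cos(-27°) = 8.2600*0.891 = 7.3597
b = 8.2600*sin(-27°) = 8.2600*(-0.454) = -3.7500

7.3597 - 3.7500i


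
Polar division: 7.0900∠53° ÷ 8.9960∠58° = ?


r = 7.0900 / 8.9960 = 0.7881
theta = 53° - 58° = -5° = 355° (mod 360)

0.7881 cis(355°)


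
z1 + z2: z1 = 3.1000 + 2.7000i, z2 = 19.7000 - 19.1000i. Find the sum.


Real: 3.1 + 19.7 = 22.8
Imag: 2.7 - 19.1 = -16.4

22.8000 - 16.4000i


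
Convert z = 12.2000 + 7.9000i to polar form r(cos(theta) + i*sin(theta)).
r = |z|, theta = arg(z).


r = sqrt(148.84+62.41) = sqrt(211.25) = 14.5344
theta = atan2(7.9, 12.2) = 32.9247 degrees

r = 14.5344, theta = 32.9247 degrees


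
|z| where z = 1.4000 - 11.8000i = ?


|z| = sqrt(1.4^2 + (-11.8)^2) = sqrt(1.96 + 139.24) = sqrt(141.2) = 11.8828

|z| = 11.8828


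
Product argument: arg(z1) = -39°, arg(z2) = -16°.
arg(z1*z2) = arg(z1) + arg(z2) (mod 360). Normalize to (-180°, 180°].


arg(z1*z2) = -39° - 16° = -55°
Normalized to (-180°, 180°]: -55°

-55°


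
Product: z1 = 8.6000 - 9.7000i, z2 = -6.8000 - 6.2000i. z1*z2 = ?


Real = 8.6*(-6.8) - (-9.7)*(-6.2) = -58.48 - 60.14 = -118.62
Imag = 8.6*(-6.2) - (6.8)*(-9.7) = -53.32 + 65.96 = 12.64

-118.6200 + 12.6400i


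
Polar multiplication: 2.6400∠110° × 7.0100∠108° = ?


r = 2.6400 * 7.0100 = 18.5064
theta = 110° + 108° = 218° = 218° (mod 360)

18.5064 cis(218°)


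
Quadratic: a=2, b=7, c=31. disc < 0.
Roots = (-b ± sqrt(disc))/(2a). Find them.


disc = 7^2 - 4*2*31 = 49 - 248 = -199
sqrt(|disc|) = sqrt(199) = 14.1067
Real part = -7/(2*2) = -1.7500
Imag part = 14.1067/(2*2) = 3.5267

-1.7500 ± 3.5267i


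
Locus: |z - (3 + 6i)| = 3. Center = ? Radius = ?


|z - z0| = r is a circle with center z0 and radius r.
Center = (3, 6), radius = 3

Circle with center (3, 6) and radius 3


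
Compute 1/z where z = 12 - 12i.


|z|^2 = 144+144 = 288
1/z = (12 + 12i)/288

1/z = 0.0417 + 0.0417i


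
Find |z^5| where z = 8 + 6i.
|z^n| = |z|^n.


|z| = sqrt(64+36) = sqrt(100) = 10
|z^5| = |z|^5 = 10^5 = 100000

|z^5| = 100000


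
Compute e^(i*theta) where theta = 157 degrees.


cos(157°) = -0.9205
sin(157°) = 0.3907

e^(i*157°) = -0.9205 + 0.3907i


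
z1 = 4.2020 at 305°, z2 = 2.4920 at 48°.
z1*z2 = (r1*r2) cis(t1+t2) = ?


r = 4.2020 * 2.4920 = 10.4714
theta = 305° + 48° = 353° = 353° (mod 360)

10.4714 cis(353°)


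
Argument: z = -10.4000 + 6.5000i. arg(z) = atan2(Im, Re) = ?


Re = -10.4, Im = 6.5
arg = atan2(6.5, -10.4) = 147.9946 degrees

arg(z) = 147.9946 degrees


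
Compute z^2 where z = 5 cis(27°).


r^2 = 5^2 = 25
n*theta = 2*27° = 54° = 54° (mod 360)
a = 25*cos(54°) = 14.6946
b = 25*sin(54°) = 20.2254

25 cis(54°) = 14.6946 + 20.2254i


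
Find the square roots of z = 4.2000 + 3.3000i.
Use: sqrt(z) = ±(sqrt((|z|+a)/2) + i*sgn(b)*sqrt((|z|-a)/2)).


|z| = sqrt(17.64+10.89) = 5.3413
sqrt((|z|+a)/2) = sqrt((5.3413+4.2)/2) = sqrt(4.7707) = 2.1842
sqrt((|z|-a)/2) = sqrt((5.3413-4.2)/2) = sqrt(0.5707) = 0.7554

±(2.1842 + 0.7554i) i.e. 2.1842 + 0.7554i and -2.1842 - 0.7554i


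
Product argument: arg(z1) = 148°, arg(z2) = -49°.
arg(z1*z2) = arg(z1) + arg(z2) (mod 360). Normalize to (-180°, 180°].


arg(z1*z2) = 148° - 49° = 99°
Normalized to (-180°, 180°]: 99°

99°
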